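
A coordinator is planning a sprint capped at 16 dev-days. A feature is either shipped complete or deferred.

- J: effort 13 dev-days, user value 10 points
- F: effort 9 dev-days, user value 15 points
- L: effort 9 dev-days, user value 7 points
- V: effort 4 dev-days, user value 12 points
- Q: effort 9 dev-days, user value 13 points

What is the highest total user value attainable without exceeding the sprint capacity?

This is an integer program with binary decision variables.
Allowing fractional choices, the relaxed optimum would be about 31.3, but features are indivisible.
L + V: effort 9 + 4 = 13 ≤ 16, user value 7 + 12 = 19.
V + Q: effort 4 + 9 = 13 ≤ 16, user value 12 + 13 = 25.
F + V: effort 9 + 4 = 13 ≤ 16, user value 15 + 12 = 27.
Best is F and V with total user value 27.

27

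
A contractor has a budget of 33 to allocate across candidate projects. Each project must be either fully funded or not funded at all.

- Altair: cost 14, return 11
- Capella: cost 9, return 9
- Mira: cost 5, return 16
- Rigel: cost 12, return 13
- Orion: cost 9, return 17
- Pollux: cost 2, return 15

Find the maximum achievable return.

61

This is a 0-1 knapsack instance.
Allowing fractional choices, the relaxed optimum would be about 66.0, but projects are indivisible.
Capella + Mira + Orion + Pollux: cost 9 + 5 + 9 + 2 = 25 ≤ 33, return 9 + 16 + 17 + 15 = 57.
Mira + Rigel + Orion + Pollux: cost 5 + 12 + 9 + 2 = 28 ≤ 33, return 16 + 13 + 17 + 15 = 61.
Altair + Mira + Orion + Pollux: cost 14 + 5 + 9 + 2 = 30 ≤ 33, return 11 + 16 + 17 + 15 = 59.
Best is Mira, Rigel, Orion, and Pollux with total return 61.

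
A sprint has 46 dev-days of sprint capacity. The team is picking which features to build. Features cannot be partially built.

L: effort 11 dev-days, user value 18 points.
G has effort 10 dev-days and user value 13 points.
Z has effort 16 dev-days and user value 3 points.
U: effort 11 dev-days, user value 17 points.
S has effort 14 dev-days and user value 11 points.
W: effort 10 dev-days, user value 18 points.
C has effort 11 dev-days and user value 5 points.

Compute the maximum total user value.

66

This is an integer program with binary decision variables.
Allowing fractional choices, the relaxed optimum would be about 69.1, but features are indivisible.
L + G + U + W: effort 11 + 10 + 11 + 10 = 42 ≤ 46, user value 18 + 13 + 17 + 18 = 66.
L + U + S + W: effort 11 + 11 + 14 + 10 = 46 ≤ 46, user value 18 + 17 + 11 + 18 = 64.
L + G + S + W: effort 11 + 10 + 14 + 10 = 45 ≤ 46, user value 18 + 13 + 11 + 18 = 60.
Best is L, G, U, and W with total user value 66.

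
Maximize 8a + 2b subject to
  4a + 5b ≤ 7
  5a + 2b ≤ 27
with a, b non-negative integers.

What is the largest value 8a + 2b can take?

8

The continuous relaxation peaks at (1.75, 0) with value 14.00; rounding to a feasible lattice point costs some objective.
(a,b)=(1,0): 4·1+5·0=4≤7, 5·1+2·0=5≤27, objective 8.
(a,b)=(0,1): 4·0+5·1=5≤7, 5·0+2·1=2≤27, objective 2.
The best lattice point is (1,0), giving 8.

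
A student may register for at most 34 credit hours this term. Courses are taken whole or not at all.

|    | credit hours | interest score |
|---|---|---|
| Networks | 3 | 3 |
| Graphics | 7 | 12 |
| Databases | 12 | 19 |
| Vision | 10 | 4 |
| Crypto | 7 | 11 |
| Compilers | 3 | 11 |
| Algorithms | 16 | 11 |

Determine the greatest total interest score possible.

This is an integer program with binary decision variables.
Networks + Graphics + Databases + Crypto + Compilers: credit hours 3 + 7 + 12 + 7 + 3 = 32 ≤ 34, interest score 3 + 12 + 19 + 11 + 11 = 56.
Graphics + Databases + Crypto + Compilers: credit hours 7 + 12 + 7 + 3 = 29 ≤ 34, interest score 12 + 19 + 11 + 11 = 53.
Best is Networks, Graphics, Databases, Crypto, and Compilers with total interest score 56.

56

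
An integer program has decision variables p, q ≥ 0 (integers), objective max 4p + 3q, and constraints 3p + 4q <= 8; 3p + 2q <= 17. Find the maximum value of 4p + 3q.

8

The continuous relaxation peaks at (2.67, 0) with value 10.67; rounding to a feasible lattice point costs some objective.
(p,q)=(2,0): 3·2+4·0=6≤8, 3·2+2·0=6≤17, objective 8.
(p,q)=(1,1): 3·1+4·1=7≤8, 3·1+2·1=5≤17, objective 7.
(p,q)=(1,0): 3·1+4·0=3≤8, 3·1+2·0=3≤17, objective 4.
The best lattice point is (2,0), giving 8.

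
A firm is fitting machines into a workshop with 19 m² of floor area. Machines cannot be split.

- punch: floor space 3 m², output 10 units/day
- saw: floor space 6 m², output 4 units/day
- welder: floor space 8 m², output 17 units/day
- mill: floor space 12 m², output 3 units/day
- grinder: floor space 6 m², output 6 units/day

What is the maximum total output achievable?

Allowing fractional choices, the relaxed optimum would be about 34.3, but machines are indivisible.
punch + welder + grinder: floor space 3 + 8 + 6 = 17 ≤ 19, output 10 + 17 + 6 = 33.
punch + welder: floor space 3 + 8 = 11 ≤ 19, output 10 + 17 = 27.
punch + saw + welder: floor space 3 + 6 + 8 = 17 ≤ 19, output 10 + 4 + 17 = 31.
Best is punch, welder, and grinder with total output 33.

33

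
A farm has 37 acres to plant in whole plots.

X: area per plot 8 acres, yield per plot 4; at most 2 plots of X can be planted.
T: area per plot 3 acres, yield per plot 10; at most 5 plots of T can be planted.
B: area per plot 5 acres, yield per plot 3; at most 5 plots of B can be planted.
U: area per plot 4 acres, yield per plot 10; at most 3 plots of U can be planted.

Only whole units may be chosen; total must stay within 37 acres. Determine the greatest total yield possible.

T has the best ratio (10/3); taking only T gives at most 5×10 = 50 (stopped by the supply cap of 5).
Mixing does better — 5×T, 2×B, and 3×U: area 37 ≤ 37, yield 5·10 + 2·3 + 3·10 = 86.

86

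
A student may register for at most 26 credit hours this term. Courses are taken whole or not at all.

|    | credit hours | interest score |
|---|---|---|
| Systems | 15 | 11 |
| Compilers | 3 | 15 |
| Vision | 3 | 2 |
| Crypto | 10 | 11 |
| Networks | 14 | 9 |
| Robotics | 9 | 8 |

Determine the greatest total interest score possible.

36

Compilers + Vision + Crypto + Robotics: credit hours 3 + 3 + 10 + 9 = 25 ≤ 26, interest score 15 + 2 + 11 + 8 = 36.
Compilers + Networks + Robotics: credit hours 3 + 14 + 9 = 26 ≤ 26, interest score 15 + 9 + 8 = 32.
Compilers + Crypto + Robotics: credit hours 3 + 10 + 9 = 22 ≤ 26, interest score 15 + 11 + 8 = 34.
Best is Compilers, Vision, Crypto, and Robotics with total interest score 36.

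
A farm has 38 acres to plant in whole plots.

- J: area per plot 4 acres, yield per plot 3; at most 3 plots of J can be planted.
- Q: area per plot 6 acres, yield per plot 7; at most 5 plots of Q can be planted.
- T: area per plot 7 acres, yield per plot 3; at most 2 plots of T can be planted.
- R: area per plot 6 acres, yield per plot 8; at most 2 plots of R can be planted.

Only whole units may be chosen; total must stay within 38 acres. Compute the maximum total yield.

R has the best ratio (8/6); taking only R gives at most 2×8 = 16 (stopped by the supply cap of 2).
Mixing does better — 4×Q and 2×R: area 36 ≤ 38, yield 4·7 + 2·8 = 44.

44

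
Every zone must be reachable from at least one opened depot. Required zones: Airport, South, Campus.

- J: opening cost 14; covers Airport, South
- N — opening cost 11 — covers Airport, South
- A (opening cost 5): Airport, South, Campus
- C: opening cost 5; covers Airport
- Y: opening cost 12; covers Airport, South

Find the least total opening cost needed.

This is a weighted set-cover instance.
A alone covers Airport, South, Campus — every zone.
Total opening cost: 5.
No cover costs less than 5.

5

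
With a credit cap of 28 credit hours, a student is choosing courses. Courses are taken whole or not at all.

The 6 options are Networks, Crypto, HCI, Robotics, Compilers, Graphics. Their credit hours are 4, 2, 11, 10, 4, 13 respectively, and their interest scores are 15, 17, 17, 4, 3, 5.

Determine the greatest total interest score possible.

53

Networks + Crypto + HCI + Robotics: credit hours 4 + 2 + 11 + 10 = 27 ≤ 28, interest score 15 + 17 + 17 + 4 = 53.
Networks + Crypto + HCI + Compilers: credit hours 4 + 2 + 11 + 4 = 21 ≤ 28, interest score 15 + 17 + 17 + 3 = 52.
Best is Networks, Crypto, HCI, and Robotics with total interest score 53.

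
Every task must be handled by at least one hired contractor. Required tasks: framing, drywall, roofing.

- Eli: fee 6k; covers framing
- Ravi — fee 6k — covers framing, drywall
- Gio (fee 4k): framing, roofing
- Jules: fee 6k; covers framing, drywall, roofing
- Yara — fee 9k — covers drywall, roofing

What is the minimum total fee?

6

Jules alone covers framing, drywall, roofing — every task.
Total fee: 6.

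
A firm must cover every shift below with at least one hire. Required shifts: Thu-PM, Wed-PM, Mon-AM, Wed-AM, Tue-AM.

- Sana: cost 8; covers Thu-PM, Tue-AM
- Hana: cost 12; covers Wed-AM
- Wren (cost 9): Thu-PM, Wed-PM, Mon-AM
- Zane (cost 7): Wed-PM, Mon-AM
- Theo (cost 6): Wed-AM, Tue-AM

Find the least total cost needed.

15

Choose Wren and Theo: together they cover Thu-PM, Wed-PM, Mon-AM, Wed-AM, Tue-AM — every shift.
Total cost: 9 + 6 = 15.
No cover costs less than 15.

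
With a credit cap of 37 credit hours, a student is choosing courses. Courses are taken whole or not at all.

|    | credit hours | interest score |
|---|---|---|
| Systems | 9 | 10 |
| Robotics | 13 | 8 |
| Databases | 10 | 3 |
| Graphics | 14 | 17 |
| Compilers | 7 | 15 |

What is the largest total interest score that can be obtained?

Allowing fractional choices, the relaxed optimum would be about 46.3, but courses are indivisible.
Systems + Graphics + Compilers: credit hours 9 + 14 + 7 = 30 ≤ 37, interest score 10 + 17 + 15 = 42.
Robotics + Graphics + Compilers: credit hours 13 + 14 + 7 = 34 ≤ 37, interest score 8 + 17 + 15 = 40.
Best is Systems, Graphics, and Compilers with total interest score 42.

42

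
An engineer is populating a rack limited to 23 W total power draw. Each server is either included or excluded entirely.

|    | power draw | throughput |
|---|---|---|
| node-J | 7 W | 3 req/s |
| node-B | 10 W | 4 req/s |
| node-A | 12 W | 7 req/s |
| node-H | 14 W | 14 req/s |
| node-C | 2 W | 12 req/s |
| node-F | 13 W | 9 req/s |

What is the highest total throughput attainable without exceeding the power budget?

29

node-J + node-C + node-F: power draw 7 + 2 + 13 = 22 ≤ 23, throughput 3 + 12 + 9 = 24.
node-H + node-C: power draw 14 + 2 = 16 ≤ 23, throughput 14 + 12 = 26.
node-J + node-H + node-C: power draw 7 + 14 + 2 = 23 ≤ 23, throughput 3 + 14 + 12 = 29.
Best is node-J, node-H, and node-C with total throughput 29.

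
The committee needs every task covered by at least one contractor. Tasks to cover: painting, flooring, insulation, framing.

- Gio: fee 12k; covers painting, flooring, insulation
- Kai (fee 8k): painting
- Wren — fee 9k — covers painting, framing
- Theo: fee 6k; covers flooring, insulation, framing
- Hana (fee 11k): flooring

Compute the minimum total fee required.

14

Choose Kai and Theo: together they cover painting, flooring, insulation, framing — every task.
Total fee: 8 + 6 = 14.
No cover costs less than 14.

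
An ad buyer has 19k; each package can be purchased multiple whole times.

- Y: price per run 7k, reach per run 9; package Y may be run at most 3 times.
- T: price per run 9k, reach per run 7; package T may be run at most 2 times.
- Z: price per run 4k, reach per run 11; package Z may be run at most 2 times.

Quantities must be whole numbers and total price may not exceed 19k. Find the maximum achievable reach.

31

Take 1×Y and 2×Z: price 15 ≤ 19, reach 1·9 + 2·11 = 31.
Z has the best ratio (11/4) and is taken to its limit of 2; remaining capacity is filled optimally with the others.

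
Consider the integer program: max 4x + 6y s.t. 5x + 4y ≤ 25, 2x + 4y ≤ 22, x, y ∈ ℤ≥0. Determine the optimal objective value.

34

(x,y)=(1,5) is feasible, giving 34.
(x,y)=(0,5) is feasible, giving 30.
(x,y)=(1,4) is feasible, giving 28.
The best lattice point is (1,5), giving 34.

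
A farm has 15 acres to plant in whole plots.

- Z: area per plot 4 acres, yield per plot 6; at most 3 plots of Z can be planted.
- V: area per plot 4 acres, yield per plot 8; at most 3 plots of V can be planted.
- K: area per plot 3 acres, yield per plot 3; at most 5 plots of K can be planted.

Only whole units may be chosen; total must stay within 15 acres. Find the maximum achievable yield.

1×Z, 2×V, and 1×K: area 15 ≤ 15, yield 1·6 + 2·8 + 1·3 = 25.
3×V and 1×K: area 15 ≤ 15, yield 3·8 + 1·3 = 27.
Best is 27.

27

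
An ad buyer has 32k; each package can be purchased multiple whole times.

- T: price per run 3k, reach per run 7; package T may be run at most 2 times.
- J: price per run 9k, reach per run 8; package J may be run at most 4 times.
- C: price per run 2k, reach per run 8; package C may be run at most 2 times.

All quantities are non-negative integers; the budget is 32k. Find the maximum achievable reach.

2×T, 2×J, and 2×C: price 28 ≤ 32, reach 2·7 + 2·8 + 2·8 = 46.
3×J and 2×C: price 31 ≤ 32, reach 3·8 + 2·8 = 40.
Best is 46.

46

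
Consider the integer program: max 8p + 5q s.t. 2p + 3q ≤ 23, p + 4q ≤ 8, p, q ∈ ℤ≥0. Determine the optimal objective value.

(p,q)=(8,0) is feasible, giving 64.
(p,q)=(7,0) is feasible, giving 56.
Maximum is 64 at (p,q)=(8,0).

64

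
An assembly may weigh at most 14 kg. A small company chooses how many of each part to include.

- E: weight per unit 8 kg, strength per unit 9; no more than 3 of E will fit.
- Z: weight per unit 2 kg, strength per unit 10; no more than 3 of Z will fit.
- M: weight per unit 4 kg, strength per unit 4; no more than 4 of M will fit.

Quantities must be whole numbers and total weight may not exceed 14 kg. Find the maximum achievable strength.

This is a bounded integer knapsack.
Z has the best ratio (10/2); taking only Z gives at most 3×10 = 30 (stopped by the supply cap of 3).
Mixing does better — 1×E and 3×Z: weight 14 ≤ 14, strength 1·9 + 3·10 = 39.

39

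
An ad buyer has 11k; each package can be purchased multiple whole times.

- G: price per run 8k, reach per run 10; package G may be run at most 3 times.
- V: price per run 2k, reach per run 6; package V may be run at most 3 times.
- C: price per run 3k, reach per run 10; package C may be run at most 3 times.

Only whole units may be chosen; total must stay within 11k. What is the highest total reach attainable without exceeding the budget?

This is a bounded integer knapsack.
2×V and 2×C: price 10 ≤ 11, reach 2·6 + 2·10 = 32.
1×V and 3×C: price 11 ≤ 11, reach 1·6 + 3·10 = 36.
Best is 36.

36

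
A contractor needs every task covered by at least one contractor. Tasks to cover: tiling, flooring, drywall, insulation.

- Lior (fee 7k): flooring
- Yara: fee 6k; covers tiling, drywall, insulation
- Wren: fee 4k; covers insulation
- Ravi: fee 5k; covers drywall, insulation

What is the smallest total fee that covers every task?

13

This is a weighted set-cover instance.
Choose Lior and Yara: together they cover tiling, flooring, drywall, insulation — every task.
Total fee: 7 + 6 = 13.
No cover costs less than 13.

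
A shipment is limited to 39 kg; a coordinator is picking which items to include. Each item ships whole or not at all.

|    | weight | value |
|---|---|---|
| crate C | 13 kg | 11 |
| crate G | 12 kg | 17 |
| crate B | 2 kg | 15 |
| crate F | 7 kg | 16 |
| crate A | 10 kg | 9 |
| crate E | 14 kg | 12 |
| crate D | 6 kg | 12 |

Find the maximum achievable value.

crate G + crate B + crate F + crate A + crate D: weight 12 + 2 + 7 + 10 + 6 = 37 ≤ 39, value 17 + 15 + 16 + 9 + 12 = 69.
crate B + crate F + crate A + crate E + crate D: weight 2 + 7 + 10 + 14 + 6 = 39 ≤ 39, value 15 + 16 + 9 + 12 + 12 = 64.
Best is crate G, crate B, crate F, crate A, and crate D with total value 69.

69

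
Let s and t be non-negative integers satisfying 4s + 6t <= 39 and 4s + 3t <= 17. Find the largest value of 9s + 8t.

42

Relaxing integrality, the LP optimum is 45.33 at (s,t) = (0, 5.67), which is not an integer point.
(s,t)=(2,3): 4·2+6·3=26≤39, 4·2+3·3=17≤17, objective 42.
(s,t)=(1,4): 4·1+6·4=28≤39, 4·1+3·4=16≤17, objective 41.
(s,t)=(0,5): 4·0+6·5=30≤39, 4·0+3·5=15≤17, objective 40.
The best lattice point is (2,3), giving 42.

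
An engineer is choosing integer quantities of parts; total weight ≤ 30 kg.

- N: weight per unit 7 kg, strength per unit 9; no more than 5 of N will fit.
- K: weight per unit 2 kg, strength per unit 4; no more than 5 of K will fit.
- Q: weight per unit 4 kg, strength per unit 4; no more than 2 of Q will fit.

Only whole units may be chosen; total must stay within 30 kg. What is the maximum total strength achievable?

This is a bounded integer knapsack.
K has the best ratio (4/2); taking only K gives at most 5×4 = 20 (stopped by the supply cap of 5).
Mixing does better — 3×N and 4×K: weight 29 ≤ 30, strength 3·9 + 4·4 = 43.

43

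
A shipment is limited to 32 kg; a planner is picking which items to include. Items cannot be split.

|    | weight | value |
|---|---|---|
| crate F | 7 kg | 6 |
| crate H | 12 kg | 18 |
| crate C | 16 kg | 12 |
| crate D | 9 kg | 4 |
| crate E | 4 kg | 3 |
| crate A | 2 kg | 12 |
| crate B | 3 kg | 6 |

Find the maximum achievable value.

Treat it as a binary knapsack problem.
Take crate F, crate H, crate E, crate A, and crate B: weight 7 + 12 + 4 + 2 + 3 = 28 ≤ 32, value 6 + 18 + 3 + 12 + 6 = 45.
No other feasible combination does better.

45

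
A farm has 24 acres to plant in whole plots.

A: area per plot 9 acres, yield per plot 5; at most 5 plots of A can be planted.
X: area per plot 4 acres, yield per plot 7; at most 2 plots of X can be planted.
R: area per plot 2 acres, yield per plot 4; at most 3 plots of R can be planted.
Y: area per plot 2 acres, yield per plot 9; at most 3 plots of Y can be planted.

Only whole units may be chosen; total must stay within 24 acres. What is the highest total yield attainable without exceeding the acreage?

53

Take 2×X, 3×R, and 3×Y: area 20 ≤ 24, yield 2·7 + 3·4 + 3·9 = 53.
Y has the best ratio (9/2) and is taken to its limit of 3; remaining capacity is filled optimally with the others.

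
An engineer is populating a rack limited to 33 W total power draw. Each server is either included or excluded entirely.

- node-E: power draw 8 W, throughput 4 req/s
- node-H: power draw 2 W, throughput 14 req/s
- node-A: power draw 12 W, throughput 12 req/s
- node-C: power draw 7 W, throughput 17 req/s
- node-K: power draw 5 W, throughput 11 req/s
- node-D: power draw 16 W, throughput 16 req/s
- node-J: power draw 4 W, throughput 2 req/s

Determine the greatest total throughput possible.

Allowing fractional choices, the relaxed optimum would be about 61.0, but servers are indivisible.
node-H + node-C + node-K + node-D: power draw 2 + 7 + 5 + 16 = 30 ≤ 33, throughput 14 + 17 + 11 + 16 = 58.
node-H + node-A + node-C + node-K + node-J: power draw 2 + 12 + 7 + 5 + 4 = 30 ≤ 33, throughput 14 + 12 + 17 + 11 + 2 = 56.
Best is node-H, node-C, node-K, and node-D with total throughput 58.

58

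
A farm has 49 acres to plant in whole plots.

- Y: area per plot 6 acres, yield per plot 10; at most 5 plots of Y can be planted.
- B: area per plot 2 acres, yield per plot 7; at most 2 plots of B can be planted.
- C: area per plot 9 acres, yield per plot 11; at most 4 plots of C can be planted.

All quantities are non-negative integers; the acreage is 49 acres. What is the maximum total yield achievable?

77

B has the best ratio (7/2); taking only B gives at most 2×7 = 14 (stopped by the supply cap of 2).
Mixing does better — 3×Y, 2×B, and 3×C: area 49 ≤ 49, yield 3·10 + 2·7 + 3·11 = 77.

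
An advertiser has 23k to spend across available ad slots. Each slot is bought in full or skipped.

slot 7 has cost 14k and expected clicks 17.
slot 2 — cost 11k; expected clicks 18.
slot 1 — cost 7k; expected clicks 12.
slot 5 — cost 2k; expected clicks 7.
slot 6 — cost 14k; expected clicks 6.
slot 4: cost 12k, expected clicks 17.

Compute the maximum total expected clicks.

37

slot 1 + slot 5 + slot 4: cost 7 + 2 + 12 = 21 ≤ 23, expected clicks 12 + 7 + 17 = 36.
slot 7 + slot 1 + slot 5: cost 14 + 7 + 2 = 23 ≤ 23, expected clicks 17 + 12 + 7 = 36.
slot 2 + slot 1 + slot 5: cost 11 + 7 + 2 = 20 ≤ 23, expected clicks 18 + 12 + 7 = 37.
Best is slot 2, slot 1, and slot 5 with total expected clicks 37.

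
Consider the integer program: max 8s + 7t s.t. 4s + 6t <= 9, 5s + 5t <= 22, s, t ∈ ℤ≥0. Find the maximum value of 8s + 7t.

16

(s,t)=(2,0) is feasible, giving 16.
(s,t)=(1,0) is feasible, giving 8.
Maximum is 16 at (s,t)=(2,0).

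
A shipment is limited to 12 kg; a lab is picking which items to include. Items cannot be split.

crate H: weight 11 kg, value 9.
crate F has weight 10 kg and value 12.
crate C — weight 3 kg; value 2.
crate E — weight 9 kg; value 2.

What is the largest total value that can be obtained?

12

Allowing fractional choices, the relaxed optimum would be about 13.6, but items are indivisible.
crate C + crate E: weight 3 + 9 = 12 ≤ 12, value 2 + 2 = 4.
crate F: weight 10 ≤ 12, value 12.
crate H: weight 11 ≤ 12, value 9.
Best is crate F with total value 12.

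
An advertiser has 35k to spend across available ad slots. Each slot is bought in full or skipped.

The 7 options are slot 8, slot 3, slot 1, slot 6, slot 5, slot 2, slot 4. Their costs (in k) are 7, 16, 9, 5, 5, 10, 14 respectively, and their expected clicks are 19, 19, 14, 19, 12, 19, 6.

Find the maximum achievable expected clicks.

This is a 0-1 knapsack instance.
slot 8 + slot 3 + slot 6 + slot 5: cost 7 + 16 + 5 + 5 = 33 ≤ 35, expected clicks 19 + 19 + 19 + 12 = 69.
slot 8 + slot 6 + slot 5 + slot 2: cost 7 + 5 + 5 + 10 = 27 ≤ 35, expected clicks 19 + 19 + 12 + 19 = 69.
slot 8 + slot 1 + slot 6 + slot 2: cost 7 + 9 + 5 + 10 = 31 ≤ 35, expected clicks 19 + 14 + 19 + 19 = 71.
Best is slot 8, slot 1, slot 6, and slot 2 with total expected clicks 71.

71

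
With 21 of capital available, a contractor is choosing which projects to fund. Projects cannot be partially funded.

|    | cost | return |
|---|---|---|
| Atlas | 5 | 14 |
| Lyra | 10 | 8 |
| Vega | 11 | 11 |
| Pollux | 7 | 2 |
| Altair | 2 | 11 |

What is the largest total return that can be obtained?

Allowing fractional choices, the relaxed optimum would be about 38.4, but projects are indivisible.
Atlas + Lyra + Altair: cost 5 + 10 + 2 = 17 ≤ 21, return 14 + 8 + 11 = 33.
Atlas + Pollux + Altair: cost 5 + 7 + 2 = 14 ≤ 21, return 14 + 2 + 11 = 27.
Atlas + Vega + Altair: cost 5 + 11 + 2 = 18 ≤ 21, return 14 + 11 + 11 = 36.
Best is Atlas, Vega, and Altair with total return 36.

36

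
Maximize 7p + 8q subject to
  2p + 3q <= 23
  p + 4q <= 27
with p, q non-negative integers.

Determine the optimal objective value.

78

(p,q)=(10,1) is feasible, giving 78.
(p,q)=(11,0) is feasible, giving 77.
(p,q)=(9,1) is feasible, giving 71.
(p,q)=(10,0) is feasible, giving 70.
No feasible integer point exceeds 78.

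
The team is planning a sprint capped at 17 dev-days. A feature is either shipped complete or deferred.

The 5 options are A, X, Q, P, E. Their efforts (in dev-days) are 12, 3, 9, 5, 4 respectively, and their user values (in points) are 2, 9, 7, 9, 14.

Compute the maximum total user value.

32

This is a 0-1 knapsack instance.
Take X, P, and E: effort 3 + 5 + 4 = 12 ≤ 17, user value 9 + 9 + 14 = 32.
No other feasible combination does better.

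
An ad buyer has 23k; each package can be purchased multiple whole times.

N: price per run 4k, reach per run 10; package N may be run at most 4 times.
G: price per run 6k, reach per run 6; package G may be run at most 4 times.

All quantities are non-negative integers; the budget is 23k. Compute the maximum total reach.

This is a bounded integer knapsack.
N has the best ratio (10/4); taking only N gives at most 4×10 = 40 (stopped by the supply cap of 4).
Mixing does better — 4×N and 1×G: price 22 ≤ 23, reach 4·10 + 1·6 = 46.

46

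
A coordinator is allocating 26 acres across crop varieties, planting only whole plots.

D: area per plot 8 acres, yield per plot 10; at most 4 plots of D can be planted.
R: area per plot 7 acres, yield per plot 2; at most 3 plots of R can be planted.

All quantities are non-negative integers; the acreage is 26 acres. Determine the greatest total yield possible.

D has the best ratio (10/8); taking only D gives at most 3×10 = 30 (stopped by the area limit).
Optimal: 3×D: area 24 ≤ 26, yield 3·10 = 30.

30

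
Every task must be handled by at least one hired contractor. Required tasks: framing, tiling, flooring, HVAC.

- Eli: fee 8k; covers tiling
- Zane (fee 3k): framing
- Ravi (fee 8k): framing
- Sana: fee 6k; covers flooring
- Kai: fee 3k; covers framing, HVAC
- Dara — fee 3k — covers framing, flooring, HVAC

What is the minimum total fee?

11

Choose Eli and Dara: together they cover framing, tiling, flooring, HVAC — every task.
Total fee: 8 + 3 = 11.
No cover costs less than 11.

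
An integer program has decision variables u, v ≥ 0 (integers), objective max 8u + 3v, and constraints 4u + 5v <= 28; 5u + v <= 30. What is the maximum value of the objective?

Relaxing integrality, the LP optimum is 49.33 at (u,v) = (5.81, 0.952), which is not an integer point.
(u,v)=(6,0): 4·6+5·0=24≤28, 5·6+1·0=30≤30, objective 48.
(u,v)=(5,1): 4·5+5·1=25≤28, 5·5+1·1=26≤30, objective 43.
No feasible integer point exceeds 48.

48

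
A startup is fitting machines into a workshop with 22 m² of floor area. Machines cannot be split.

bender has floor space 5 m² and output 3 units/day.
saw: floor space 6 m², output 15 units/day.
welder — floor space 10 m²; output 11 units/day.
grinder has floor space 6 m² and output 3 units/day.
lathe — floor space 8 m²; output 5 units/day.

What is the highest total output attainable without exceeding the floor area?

saw + welder + grinder: floor space 6 + 10 + 6 = 22 ≤ 22, output 15 + 11 + 3 = 29.
bender + saw + welder: floor space 5 + 6 + 10 = 21 ≤ 22, output 3 + 15 + 11 = 29.
saw + welder: floor space 6 + 10 = 16 ≤ 22, output 15 + 11 = 26.
The maximum output is 29; one optimal choice is bender, saw, and welder.

29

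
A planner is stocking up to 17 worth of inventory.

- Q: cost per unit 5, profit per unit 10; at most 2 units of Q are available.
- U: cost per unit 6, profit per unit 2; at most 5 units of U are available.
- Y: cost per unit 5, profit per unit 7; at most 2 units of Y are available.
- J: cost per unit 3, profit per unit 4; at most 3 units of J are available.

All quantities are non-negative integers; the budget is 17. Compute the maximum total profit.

28

2×Q and 2×J: cost 16 ≤ 17, profit 2·10 + 2·4 = 28.
2×Q and 1×Y: cost 15 ≤ 17, profit 2·10 + 1·7 = 27.
Best is 28.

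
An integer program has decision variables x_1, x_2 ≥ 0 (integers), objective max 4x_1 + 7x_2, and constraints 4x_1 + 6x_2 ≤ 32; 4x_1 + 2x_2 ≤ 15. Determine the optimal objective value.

Relaxing integrality, the LP optimum is 37.33 at (x_1,x_2) = (0, 5.33), which is not an integer point.
(x_1,x_2)=(0,5): 4·0+6·5=30≤32, 4·0+2·5=10≤15, objective 35.
(x_1,x_2)=(1,4): 4·1+6·4=28≤32, 4·1+2·4=12≤15, objective 32.
(x_1,x_2)=(0,4): 4·0+6·4=24≤32, 4·0+2·4=8≤15, objective 28.
The best lattice point is (0,5), giving 35.

35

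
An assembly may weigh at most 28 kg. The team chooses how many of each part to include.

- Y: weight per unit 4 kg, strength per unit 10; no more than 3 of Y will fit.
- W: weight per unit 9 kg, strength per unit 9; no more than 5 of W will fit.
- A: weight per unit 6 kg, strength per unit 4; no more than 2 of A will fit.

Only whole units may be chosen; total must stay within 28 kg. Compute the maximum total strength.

Y has the best ratio (10/4); taking only Y gives at most 3×10 = 30 (stopped by the supply cap of 3).
Mixing does better — 3×Y, 1×W, and 1×A: weight 27 ≤ 28, strength 3·10 + 1·9 + 1·4 = 43.

43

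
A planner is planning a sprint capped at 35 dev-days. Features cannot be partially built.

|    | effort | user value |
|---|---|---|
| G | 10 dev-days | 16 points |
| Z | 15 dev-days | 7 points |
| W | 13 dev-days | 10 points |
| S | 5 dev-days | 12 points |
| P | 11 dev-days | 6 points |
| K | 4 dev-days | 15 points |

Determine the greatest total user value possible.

This is a 0-1 knapsack instance.
Allowing fractional choices, the relaxed optimum would be about 54.6, but features are indivisible.
G + S + P + K: effort 10 + 5 + 11 + 4 = 30 ≤ 35, user value 16 + 12 + 6 + 15 = 49.
G + Z + S + K: effort 10 + 15 + 5 + 4 = 34 ≤ 35, user value 16 + 7 + 12 + 15 = 50.
G + W + S + K: effort 10 + 13 + 5 + 4 = 32 ≤ 35, user value 16 + 10 + 12 + 15 = 53.
Best is G, W, S, and K with total user value 53.

53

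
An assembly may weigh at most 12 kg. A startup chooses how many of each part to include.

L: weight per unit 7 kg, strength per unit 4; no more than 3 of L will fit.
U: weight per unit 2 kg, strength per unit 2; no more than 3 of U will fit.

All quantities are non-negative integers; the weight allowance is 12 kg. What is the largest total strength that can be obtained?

8

U has the best ratio (2/2); taking only U gives at most 3×2 = 6 (stopped by the supply cap of 3).
Mixing does better — 1×L and 2×U: weight 11 ≤ 12, strength 1·4 + 2·2 = 8.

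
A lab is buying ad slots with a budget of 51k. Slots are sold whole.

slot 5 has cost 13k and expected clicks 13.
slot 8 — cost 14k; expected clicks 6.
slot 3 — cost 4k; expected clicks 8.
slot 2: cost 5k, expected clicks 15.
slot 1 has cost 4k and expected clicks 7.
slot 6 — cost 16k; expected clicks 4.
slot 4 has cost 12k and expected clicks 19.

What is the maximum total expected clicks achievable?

62

Allowing fractional choices, the relaxed optimum would be about 67.6, but ad slots are indivisible.
slot 5 + slot 3 + slot 2 + slot 1 + slot 4: cost 13 + 4 + 5 + 4 + 12 = 38 ≤ 51, expected clicks 13 + 8 + 15 + 7 + 19 = 62.
slot 5 + slot 8 + slot 2 + slot 1 + slot 4: cost 13 + 14 + 5 + 4 + 12 = 48 ≤ 51, expected clicks 13 + 6 + 15 + 7 + 19 = 60.
slot 5 + slot 8 + slot 3 + slot 2 + slot 4: cost 13 + 14 + 4 + 5 + 12 = 48 ≤ 51, expected clicks 13 + 6 + 8 + 15 + 19 = 61.
Best is slot 5, slot 3, slot 2, slot 1, and slot 4 with total expected clicks 62.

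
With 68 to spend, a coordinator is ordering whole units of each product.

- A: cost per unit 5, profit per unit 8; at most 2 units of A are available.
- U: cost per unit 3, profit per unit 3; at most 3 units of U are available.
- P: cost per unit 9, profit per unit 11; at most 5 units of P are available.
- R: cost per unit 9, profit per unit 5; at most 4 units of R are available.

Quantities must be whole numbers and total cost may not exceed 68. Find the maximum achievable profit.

80

This is a bounded integer knapsack.
Take 2×A, 3×U, and 5×P: cost 64 ≤ 68, profit 2·8 + 3·3 + 5·11 = 80.
A has the best ratio (8/5) and is taken to its limit of 2; remaining capacity is filled optimally with the others.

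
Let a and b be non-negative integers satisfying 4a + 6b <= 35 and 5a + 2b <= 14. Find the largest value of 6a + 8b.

40

Relaxing integrality, the LP optimum is 47.09 at (a,b) = (0.636, 5.41), which is not an integer point.
(a,b)=(0,5): 4·0+6·5=30≤35, 5·0+2·5=10≤14, objective 40.
(a,b)=(1,4): 4·1+6·4=28≤35, 5·1+2·4=13≤14, objective 38.
(a,b)=(0,4): 4·0+6·4=24≤35, 5·0+2·4=8≤14, objective 32.
The best lattice point is (0,5), giving 40.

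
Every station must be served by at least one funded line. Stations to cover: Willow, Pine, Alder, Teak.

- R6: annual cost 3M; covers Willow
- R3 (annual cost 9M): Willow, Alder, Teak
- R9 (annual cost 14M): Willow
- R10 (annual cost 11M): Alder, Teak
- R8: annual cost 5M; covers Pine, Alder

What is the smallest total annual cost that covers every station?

The greedy cost-per-new-station heuristic would pick R8, R6, and R3 for 17, but a cheaper cover exists.
Choose R3 and R8: together they cover Willow, Pine, Alder, Teak — every station.
Total annual cost: 9 + 5 = 14.
No cover costs less than 14.

14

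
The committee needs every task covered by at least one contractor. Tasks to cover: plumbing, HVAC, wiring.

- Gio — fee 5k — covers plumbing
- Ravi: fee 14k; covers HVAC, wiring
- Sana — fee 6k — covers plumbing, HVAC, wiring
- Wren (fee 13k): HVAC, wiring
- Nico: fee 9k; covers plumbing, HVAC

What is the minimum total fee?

Sana alone covers plumbing, HVAC, wiring — every task.
Total fee: 6.
No cover costs less than 6.

6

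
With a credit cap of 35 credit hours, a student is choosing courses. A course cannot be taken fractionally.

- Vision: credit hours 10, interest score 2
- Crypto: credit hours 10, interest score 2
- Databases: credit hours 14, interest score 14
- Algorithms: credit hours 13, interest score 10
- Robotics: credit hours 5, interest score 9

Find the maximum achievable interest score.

Take Databases, Algorithms, and Robotics: credit hours 14 + 13 + 5 = 32 ≤ 35, interest score 14 + 10 + 9 = 33.
No other feasible combination does better.

33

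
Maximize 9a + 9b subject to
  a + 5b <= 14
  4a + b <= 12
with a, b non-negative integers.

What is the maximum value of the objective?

Relaxing integrality, the LP optimum is 42.63 at (a,b) = (2.42, 2.32), which is not an integer point.
(a,b)=(2,2): 1·2+5·2=12≤14, 4·2+1·2=10≤12, objective 36.
(a,b)=(1,2): 1·1+5·2=11≤14, 4·1+1·2=6≤12, objective 27.
(a,b)=(2,1): 1·2+5·1=7≤14, 4·2+1·1=9≤12, objective 27.
The best lattice point is (2,2), giving 36.

36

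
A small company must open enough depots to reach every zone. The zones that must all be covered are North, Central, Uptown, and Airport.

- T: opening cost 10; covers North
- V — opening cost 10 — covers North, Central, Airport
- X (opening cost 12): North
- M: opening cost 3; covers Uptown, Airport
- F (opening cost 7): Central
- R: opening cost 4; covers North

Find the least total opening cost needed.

The greedy cost-per-new-zone heuristic would pick M, R, and F for 14, but a cheaper cover exists.
Choose V and M: together they cover North, Central, Uptown, Airport — every zone.
Total opening cost: 10 + 3 = 13.
No cover costs less than 13.

13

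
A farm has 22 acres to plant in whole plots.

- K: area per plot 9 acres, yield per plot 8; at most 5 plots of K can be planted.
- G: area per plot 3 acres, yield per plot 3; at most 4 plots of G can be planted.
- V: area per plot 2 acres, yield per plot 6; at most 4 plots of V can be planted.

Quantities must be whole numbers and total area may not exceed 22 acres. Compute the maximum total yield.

This is a bounded integer knapsack.
V has the best ratio (6/2); taking only V gives at most 4×6 = 24 (stopped by the supply cap of 4).
Mixing does better — 4×G and 4×V: area 20 ≤ 22, yield 4·3 + 4·6 = 36.

36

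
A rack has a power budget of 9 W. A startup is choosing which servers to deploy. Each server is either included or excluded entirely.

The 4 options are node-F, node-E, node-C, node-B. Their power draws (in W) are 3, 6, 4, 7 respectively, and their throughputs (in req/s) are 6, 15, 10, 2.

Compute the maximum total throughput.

21

Treat it as a binary knapsack problem.
node-F + node-C: power draw 3 + 4 = 7 ≤ 9, throughput 6 + 10 = 16.
node-E: power draw 6 ≤ 9, throughput 15.
node-F + node-E: power draw 3 + 6 = 9 ≤ 9, throughput 6 + 15 = 21.
Best is node-F and node-E with total throughput 21.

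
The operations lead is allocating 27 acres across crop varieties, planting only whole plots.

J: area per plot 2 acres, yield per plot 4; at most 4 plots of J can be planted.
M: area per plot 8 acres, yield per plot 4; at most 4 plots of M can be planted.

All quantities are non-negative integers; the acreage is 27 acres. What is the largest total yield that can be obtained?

3×J and 2×M: area 22 ≤ 27, yield 3·4 + 2·4 = 20.
4×J and 2×M: area 24 ≤ 27, yield 4·4 + 2·4 = 24.
Best is 24.

24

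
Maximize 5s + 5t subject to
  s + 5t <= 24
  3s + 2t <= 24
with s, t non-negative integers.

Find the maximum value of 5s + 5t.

45

(s,t)=(6,3): 1·6+5·3=21≤24, 3·6+2·3=24≤24, objective 45.
(s,t)=(4,4): 1·4+5·4=24≤24, 3·4+2·4=20≤24, objective 40.
(s,t)=(6,2): 1·6+5·2=16≤24, 3·6+2·2=22≤24, objective 40.
The best lattice point is (6,3), giving 45.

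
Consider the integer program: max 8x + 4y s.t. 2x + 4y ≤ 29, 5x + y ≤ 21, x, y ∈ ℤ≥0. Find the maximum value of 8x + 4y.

(x,y)=(3,5) is feasible, giving 44.
(x,y)=(3,4) is feasible, giving 40.
The best lattice point is (3,5), giving 44.

44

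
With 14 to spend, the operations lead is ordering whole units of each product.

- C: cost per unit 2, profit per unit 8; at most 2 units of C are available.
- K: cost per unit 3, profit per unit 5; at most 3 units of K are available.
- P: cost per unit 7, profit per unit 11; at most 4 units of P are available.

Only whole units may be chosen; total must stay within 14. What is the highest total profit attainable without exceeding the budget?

32

2×C, 1×K, and 1×P: cost 14 ≤ 14, profit 2·8 + 1·5 + 1·11 = 32.
2×C and 3×K: cost 13 ≤ 14, profit 2·8 + 3·5 = 31.
Best is 32.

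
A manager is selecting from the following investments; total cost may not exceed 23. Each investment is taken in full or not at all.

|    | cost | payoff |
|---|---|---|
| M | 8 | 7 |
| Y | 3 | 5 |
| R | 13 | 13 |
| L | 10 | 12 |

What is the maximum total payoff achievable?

25

Allowing fractional choices, the relaxed optimum would be about 27.0, but investments are indivisible.
R + L: cost 13 + 10 = 23 ≤ 23, payoff 13 + 12 = 25.
M + Y + L: cost 8 + 3 + 10 = 21 ≤ 23, payoff 7 + 5 + 12 = 24.
Best is R and L with total payoff 25.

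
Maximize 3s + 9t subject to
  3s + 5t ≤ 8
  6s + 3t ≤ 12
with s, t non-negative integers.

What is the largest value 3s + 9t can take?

(s,t)=(1,1): 3·1+5·1=8≤8, 6·1+3·1=9≤12, objective 12.
(s,t)=(0,1): 3·0+5·1=5≤8, 6·0+3·1=3≤12, objective 9.
(s,t)=(2,0): 3·2+5·0=6≤8, 6·2+3·0=12≤12, objective 6.
The best lattice point is (1,1), giving 12.

12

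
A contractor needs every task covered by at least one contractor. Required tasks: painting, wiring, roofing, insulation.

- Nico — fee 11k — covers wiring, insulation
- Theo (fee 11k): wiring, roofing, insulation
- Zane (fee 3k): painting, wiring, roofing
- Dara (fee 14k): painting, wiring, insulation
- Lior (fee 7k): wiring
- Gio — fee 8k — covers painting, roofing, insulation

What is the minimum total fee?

11

Choose Zane and Gio: together they cover painting, wiring, roofing, insulation — every task.
Total fee: 3 + 8 = 11.
No cover costs less than 11.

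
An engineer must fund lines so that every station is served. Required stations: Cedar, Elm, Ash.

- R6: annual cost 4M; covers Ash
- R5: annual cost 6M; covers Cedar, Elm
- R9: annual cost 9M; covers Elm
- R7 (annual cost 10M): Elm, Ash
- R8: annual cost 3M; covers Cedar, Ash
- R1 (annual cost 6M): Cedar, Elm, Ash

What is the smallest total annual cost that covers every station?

This is a weighted set-cover instance.
The greedy cost-per-new-station heuristic would pick R8 and R5 for 9, but a cheaper cover exists.
R1 alone covers Cedar, Elm, Ash — every station.
Total annual cost: 6.
No cover costs less than 6.

6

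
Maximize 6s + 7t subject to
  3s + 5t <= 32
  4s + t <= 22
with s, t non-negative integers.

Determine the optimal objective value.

52

(s,t)=(4,4): 3·4+5·4=32≤32, 4·4+1·4=20≤22, objective 52.
(s,t)=(3,4): 3·3+5·4=29≤32, 4·3+1·4=16≤22, objective 46.
(s,t)=(4,3): 3·4+5·3=27≤32, 4·4+1·3=19≤22, objective 45.
No feasible integer point exceeds 52.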